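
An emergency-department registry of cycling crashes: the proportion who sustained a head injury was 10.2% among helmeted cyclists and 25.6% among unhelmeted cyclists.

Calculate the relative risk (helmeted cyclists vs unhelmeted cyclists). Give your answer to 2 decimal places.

RR = 0.1020 / 0.2560 = 0.40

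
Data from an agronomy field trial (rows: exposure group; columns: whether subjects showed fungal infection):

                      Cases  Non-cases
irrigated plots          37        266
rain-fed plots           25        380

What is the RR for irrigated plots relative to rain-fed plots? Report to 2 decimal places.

risk, irrigated plots = 37/303 = 0.1221
risk, rain-fed plots = 25/405 = 0.0617
RR = 0.1221 / 0.0617 = 1.98

RR ≈ 1.98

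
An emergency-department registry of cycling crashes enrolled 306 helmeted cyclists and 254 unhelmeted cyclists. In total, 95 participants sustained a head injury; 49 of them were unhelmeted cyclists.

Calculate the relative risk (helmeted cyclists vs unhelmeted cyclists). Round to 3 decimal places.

RR: 0.779

helmeted cyclists with the outcome: 95 − 49 = 46
helmeted cyclists without the outcome: 306 − 46 = 260
unhelmeted cyclists without the outcome: 254 − 49 = 205
risk, helmeted cyclists = 46/306 = 0.1503
risk, unhelmeted cyclists = 49/254 = 0.1929
RR = 0.1503 / 0.1929 = 0.779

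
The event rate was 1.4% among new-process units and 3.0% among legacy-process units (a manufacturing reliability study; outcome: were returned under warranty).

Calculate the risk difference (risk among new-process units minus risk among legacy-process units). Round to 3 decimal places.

risk difference = 0.01400 − 0.03000 = -0.016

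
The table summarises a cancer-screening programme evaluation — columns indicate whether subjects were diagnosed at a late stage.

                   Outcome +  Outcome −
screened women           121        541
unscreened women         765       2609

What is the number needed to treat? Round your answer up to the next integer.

risk, screened women = 121/662 = 0.182779
risk, unscreened women = 765/3374 = 0.226734
absolute risk difference = 0.043954
1 / 0.043954 = 22.751 → round up → 23

NNT = 23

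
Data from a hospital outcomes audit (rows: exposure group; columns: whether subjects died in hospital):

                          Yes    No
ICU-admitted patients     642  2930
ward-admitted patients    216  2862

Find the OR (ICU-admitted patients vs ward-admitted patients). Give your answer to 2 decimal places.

2.90

odds, ICU-admitted patients = 642/2930 = 0.2191
odds, ward-admitted patients = 216/2862 = 0.0755
OR = 0.2191 / 0.0755 = 2.90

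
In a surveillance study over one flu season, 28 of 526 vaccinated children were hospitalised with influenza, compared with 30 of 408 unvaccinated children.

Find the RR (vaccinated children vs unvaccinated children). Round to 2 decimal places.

RR ≈ 0.72

risk, vaccinated children = 28/526 = 0.0532
risk, unvaccinated children = 30/408 = 0.0735
RR = 0.0532 / 0.0735 = 0.72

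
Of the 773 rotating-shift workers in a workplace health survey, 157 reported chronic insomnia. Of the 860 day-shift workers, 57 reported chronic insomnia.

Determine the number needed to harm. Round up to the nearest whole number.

8

risk, rotating-shift workers = 157/773 = 0.203105
risk, day-shift workers = 57/860 = 0.066279
absolute risk difference = 0.136826
1 / 0.136826 = 7.309 → round up → 8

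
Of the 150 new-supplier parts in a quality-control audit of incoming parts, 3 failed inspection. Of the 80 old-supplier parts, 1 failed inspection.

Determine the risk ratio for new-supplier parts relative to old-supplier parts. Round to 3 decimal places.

1.600

risk, new-supplier parts = 3/150 = 0.02000
risk, old-supplier parts = 1/80 = 0.01250
RR = 0.02000 / 0.01250 = 1.600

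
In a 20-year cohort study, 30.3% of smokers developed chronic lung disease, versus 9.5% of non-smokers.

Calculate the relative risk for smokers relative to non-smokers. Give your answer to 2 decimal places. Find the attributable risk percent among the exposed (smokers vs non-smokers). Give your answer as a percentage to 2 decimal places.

RR = 3.19; AR% = 68.65%

RR = 0.3030 / 0.0950 = 3.19
AR% = (0.3030 − 0.0950) / 0.3030 = 0.6865 → 68.65%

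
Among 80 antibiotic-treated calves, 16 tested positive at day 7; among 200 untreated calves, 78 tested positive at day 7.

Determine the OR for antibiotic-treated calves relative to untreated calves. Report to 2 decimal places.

OR = (16 × 122) / (64 × 78) = 1952/4992 ≈ 0.39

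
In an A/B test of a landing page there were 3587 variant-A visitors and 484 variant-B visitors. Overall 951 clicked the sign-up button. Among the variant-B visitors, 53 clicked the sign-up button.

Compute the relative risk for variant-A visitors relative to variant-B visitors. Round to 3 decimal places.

RR = 2.286

variant-A visitors with the outcome: 951 − 53 = 898
variant-A visitors without the outcome: 3587 − 898 = 2689
variant-B visitors without the outcome: 484 − 53 = 431
risk, variant-A visitors = 898/3587 = 0.2503
risk, variant-B visitors = 53/484 = 0.1095
RR = 0.2503 / 0.1095 = 2.286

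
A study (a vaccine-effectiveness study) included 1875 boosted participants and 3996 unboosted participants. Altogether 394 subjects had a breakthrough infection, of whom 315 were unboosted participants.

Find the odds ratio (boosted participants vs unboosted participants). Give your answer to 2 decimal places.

boosted participants with the outcome: 394 − 315 = 79
boosted participants without the outcome: 1875 − 79 = 1796
unboosted participants without the outcome: 3996 − 315 = 3681
odds, boosted participants = 79/1796 = 0.04399
odds, unboosted participants = 315/3681 = 0.08557
OR = 0.04399 / 0.08557 = 0.51

0.51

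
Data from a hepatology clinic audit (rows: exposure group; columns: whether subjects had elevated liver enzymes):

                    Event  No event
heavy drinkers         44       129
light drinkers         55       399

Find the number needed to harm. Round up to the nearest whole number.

NNH: 8

risk, heavy drinkers = 44/173 = 0.254335
risk, light drinkers = 55/454 = 0.121145
absolute risk difference = 0.133190
1 / 0.133190 = 7.508 → round up → 8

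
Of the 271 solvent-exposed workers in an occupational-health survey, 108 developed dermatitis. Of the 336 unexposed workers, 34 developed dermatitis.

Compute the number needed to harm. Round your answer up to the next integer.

risk, solvent-exposed workers = 108/271 = 0.398524
risk, unexposed workers = 34/336 = 0.101190
absolute risk difference = 0.297334
1 / 0.297334 = 3.363 → round up → 4

NNH = 4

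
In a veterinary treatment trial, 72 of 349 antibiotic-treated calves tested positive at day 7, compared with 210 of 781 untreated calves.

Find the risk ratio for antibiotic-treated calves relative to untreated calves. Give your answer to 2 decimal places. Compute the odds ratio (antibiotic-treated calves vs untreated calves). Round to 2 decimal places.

RR = 0.77; OR = 0.71

risk, antibiotic-treated calves = 72/349 = 0.2063
risk, untreated calves = 210/781 = 0.2689
RR = 0.2063 / 0.2689 = 0.77
OR = (72 × 571) / (277 × 210) = 41112/58170 ≈ 0.71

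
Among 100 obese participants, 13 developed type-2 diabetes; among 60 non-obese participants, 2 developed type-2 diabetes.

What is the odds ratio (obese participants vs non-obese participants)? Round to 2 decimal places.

OR ≈ 4.33

odds, obese participants = 13/87 = 0.14943
odds, non-obese participants = 2/58 = 0.03448
OR = 0.14943 / 0.03448 = 4.33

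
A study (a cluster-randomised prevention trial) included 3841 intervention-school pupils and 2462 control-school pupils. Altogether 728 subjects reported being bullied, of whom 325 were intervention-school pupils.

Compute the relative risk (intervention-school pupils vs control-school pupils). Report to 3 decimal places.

RR: 0.517

intervention-school pupils without the outcome: 3841 − 325 = 3516
control-school pupils with the outcome: 728 − 325 = 403
control-school pupils without the outcome: 2462 − 403 = 2059
risk, intervention-school pupils = 325/3841 = 0.0846
risk, control-school pupils = 403/2462 = 0.1637
RR = 0.0846 / 0.1637 = 0.517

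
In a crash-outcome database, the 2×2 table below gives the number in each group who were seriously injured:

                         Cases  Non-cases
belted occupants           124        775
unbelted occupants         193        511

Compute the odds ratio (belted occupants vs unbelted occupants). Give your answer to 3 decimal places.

OR = (124 × 511) / (775 × 193) = 63364/149575 ≈ 0.424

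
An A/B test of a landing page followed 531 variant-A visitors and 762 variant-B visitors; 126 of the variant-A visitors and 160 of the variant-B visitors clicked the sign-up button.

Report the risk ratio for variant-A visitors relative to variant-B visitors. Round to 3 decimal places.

RR = 1.130

risk, variant-A visitors = 126/531 = 0.2373
risk, variant-B visitors = 160/762 = 0.2100
RR = 0.2373 / 0.2100 = 1.130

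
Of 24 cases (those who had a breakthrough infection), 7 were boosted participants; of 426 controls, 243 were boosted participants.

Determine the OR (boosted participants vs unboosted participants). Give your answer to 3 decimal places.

OR = (7 × 183) / (243 × 17) = 1281/4131 ≈ 0.310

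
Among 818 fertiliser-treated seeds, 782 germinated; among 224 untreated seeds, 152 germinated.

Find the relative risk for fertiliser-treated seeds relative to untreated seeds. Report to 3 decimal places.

1.409

risk, fertiliser-treated seeds = 782/818 = 0.9560
risk, untreated seeds = 152/224 = 0.6786
RR = 0.9560 / 0.6786 = 1.409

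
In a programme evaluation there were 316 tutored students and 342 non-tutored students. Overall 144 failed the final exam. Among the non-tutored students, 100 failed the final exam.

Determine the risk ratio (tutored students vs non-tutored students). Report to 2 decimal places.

tutored students with the outcome: 144 − 100 = 44
tutored students without the outcome: 316 − 44 = 272
non-tutored students without the outcome: 342 − 100 = 242
risk, tutored students = 44/316 = 0.1392
risk, non-tutored students = 100/342 = 0.2924
RR = 0.1392 / 0.2924 = 0.48

RR: 0.48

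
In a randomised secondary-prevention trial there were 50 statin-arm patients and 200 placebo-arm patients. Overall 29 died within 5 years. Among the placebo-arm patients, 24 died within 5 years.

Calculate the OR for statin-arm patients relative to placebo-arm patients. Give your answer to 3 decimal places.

statin-arm patients with the outcome: 29 − 24 = 5
statin-arm patients without the outcome: 50 − 5 = 45
placebo-arm patients without the outcome: 200 − 24 = 176
OR = (5 × 176) / (45 × 24) = 880/1080 ≈ 0.815

0.815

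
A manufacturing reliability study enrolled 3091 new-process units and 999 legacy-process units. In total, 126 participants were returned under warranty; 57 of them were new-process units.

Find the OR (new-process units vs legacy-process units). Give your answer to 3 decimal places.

new-process units without the outcome: 3091 − 57 = 3034
legacy-process units with the outcome: 126 − 57 = 69
legacy-process units without the outcome: 999 − 69 = 930
OR = (57 × 930) / (3034 × 69) = 53010/209346 ≈ 0.253

OR = 0.253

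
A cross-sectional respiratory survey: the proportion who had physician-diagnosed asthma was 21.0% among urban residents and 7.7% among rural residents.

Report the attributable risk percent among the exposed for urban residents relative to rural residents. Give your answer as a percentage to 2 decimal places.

AR% = (0.2100 − 0.0770) / 0.2100 = 0.6333 → 63.33%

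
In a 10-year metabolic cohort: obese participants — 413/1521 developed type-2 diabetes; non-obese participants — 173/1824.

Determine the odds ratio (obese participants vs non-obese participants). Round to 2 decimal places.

3.56

odds, obese participants = 413/1108 = 0.3727
odds, non-obese participants = 173/1651 = 0.1048
OR = 0.3727 / 0.1048 = 3.56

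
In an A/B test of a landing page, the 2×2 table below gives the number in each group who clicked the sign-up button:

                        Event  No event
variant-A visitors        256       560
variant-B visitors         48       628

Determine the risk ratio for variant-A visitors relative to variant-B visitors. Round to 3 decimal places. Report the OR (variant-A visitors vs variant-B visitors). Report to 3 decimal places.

RR = 4.418; OR = 5.981

risk, variant-A visitors = 256/816 = 0.3137
risk, variant-B visitors = 48/676 = 0.0710
RR = 0.3137 / 0.0710 = 4.418
OR = (256 × 628) / (560 × 48) = 160768/26880 ≈ 5.981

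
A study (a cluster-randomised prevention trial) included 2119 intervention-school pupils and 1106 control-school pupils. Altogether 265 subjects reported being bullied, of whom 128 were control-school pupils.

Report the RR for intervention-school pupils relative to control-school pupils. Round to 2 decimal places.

intervention-school pupils with the outcome: 265 − 128 = 137
intervention-school pupils without the outcome: 2119 − 137 = 1982
control-school pupils without the outcome: 1106 − 128 = 978
risk, intervention-school pupils = 137/2119 = 0.0647
risk, control-school pupils = 128/1106 = 0.1157
RR = 0.0647 / 0.1157 = 0.56

RR: 0.56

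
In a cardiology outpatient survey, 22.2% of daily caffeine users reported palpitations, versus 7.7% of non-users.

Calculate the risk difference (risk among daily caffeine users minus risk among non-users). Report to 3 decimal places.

risk difference = 0.2220 − 0.0770 = 0.145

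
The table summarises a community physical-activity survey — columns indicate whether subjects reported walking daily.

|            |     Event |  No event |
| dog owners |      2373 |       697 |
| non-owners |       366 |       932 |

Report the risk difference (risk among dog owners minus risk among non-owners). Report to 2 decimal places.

RD = 0.49

risk, dog owners = 2373/3070 = 0.7730
risk, non-owners = 366/1298 = 0.2820
risk difference = 0.7730 − 0.2820 = 0.49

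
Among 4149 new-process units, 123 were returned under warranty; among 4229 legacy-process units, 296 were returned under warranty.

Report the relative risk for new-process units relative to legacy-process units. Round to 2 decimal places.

RR = 0.42

risk, new-process units = 123/4149 = 0.02965
risk, legacy-process units = 296/4229 = 0.06999
RR = 0.02965 / 0.06999 = 0.42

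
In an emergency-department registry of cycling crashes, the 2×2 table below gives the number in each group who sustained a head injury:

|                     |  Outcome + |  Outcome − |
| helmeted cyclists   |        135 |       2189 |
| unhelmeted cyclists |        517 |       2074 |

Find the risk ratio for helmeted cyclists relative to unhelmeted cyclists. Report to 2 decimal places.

risk, helmeted cyclists = 135/2324 = 0.0581
risk, unhelmeted cyclists = 517/2591 = 0.1995
RR = 0.0581 / 0.1995 = 0.29

RR: 0.29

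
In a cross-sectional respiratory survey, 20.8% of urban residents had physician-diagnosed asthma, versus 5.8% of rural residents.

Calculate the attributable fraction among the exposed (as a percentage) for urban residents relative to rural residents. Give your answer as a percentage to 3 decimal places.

AR% = (0.2080 − 0.0580) / 0.2080 = 0.7212 → 72.115%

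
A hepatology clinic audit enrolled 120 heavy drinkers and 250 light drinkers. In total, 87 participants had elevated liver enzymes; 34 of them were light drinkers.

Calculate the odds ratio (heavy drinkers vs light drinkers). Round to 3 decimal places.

heavy drinkers with the outcome: 87 − 34 = 53
heavy drinkers without the outcome: 120 − 53 = 67
light drinkers without the outcome: 250 − 34 = 216
OR = (53 × 216) / (67 × 34) = 11448/2278 ≈ 5.025

5.025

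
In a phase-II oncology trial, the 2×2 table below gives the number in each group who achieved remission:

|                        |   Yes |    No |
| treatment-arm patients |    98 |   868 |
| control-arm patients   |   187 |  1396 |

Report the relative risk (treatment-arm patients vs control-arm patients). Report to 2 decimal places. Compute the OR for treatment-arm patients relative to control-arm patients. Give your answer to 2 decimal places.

RR = 0.86; OR = 0.84

risk, treatment-arm patients = 98/966 = 0.1014
risk, control-arm patients = 187/1583 = 0.1181
RR = 0.1014 / 0.1181 = 0.86
odds, treatment-arm patients = 98/868 = 0.1129
odds, control-arm patients = 187/1396 = 0.1340
OR = 0.1129 / 0.1340 = 0.84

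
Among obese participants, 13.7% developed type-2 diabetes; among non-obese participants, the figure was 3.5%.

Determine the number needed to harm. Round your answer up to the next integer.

absolute risk difference = 0.102000
1 / 0.102000 = 9.804 → round up → 10

NNH ≈ 10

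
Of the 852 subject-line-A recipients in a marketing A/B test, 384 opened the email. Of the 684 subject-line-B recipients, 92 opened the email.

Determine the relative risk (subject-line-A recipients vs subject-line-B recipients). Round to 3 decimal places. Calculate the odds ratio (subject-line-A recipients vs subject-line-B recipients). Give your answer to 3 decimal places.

risk, subject-line-A recipients = 384/852 = 0.4507
risk, subject-line-B recipients = 92/684 = 0.1345
RR = 0.4507 / 0.1345 = 3.351
odds, subject-line-A recipients = 384/468 = 0.8205
odds, subject-line-B recipients = 92/592 = 0.1554
OR = 0.8205 / 0.1554 = 5.280

RR = 3.351; OR = 5.280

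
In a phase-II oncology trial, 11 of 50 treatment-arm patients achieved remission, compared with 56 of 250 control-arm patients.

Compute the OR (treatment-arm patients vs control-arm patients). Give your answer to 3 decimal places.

OR = (11 × 194) / (39 × 56) = 2134/2184 ≈ 0.977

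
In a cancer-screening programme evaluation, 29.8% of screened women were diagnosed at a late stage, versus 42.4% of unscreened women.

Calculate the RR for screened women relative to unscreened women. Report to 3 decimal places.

RR = 0.2980 / 0.4240 = 0.703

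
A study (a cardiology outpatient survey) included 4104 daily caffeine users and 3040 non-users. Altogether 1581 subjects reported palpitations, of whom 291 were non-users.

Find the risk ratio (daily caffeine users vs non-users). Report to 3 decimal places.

RR = 3.284

daily caffeine users with the outcome: 1581 − 291 = 1290
daily caffeine users without the outcome: 4104 − 1290 = 2814
non-users without the outcome: 3040 − 291 = 2749
risk, daily caffeine users = 1290/4104 = 0.3143
risk, non-users = 291/3040 = 0.0957
RR = 0.3143 / 0.0957 = 3.284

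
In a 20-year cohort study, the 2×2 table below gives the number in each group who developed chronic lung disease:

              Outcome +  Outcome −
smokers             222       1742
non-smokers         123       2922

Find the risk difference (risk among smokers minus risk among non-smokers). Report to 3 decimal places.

risk, smokers = 222/1964 = 0.11303
risk, non-smokers = 123/3045 = 0.04039
risk difference = 0.11303 − 0.04039 = 0.073

RD ≈ 0.073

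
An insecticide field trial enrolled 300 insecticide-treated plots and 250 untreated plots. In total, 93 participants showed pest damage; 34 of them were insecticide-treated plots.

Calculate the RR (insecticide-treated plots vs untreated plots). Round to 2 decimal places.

RR ≈ 0.48

insecticide-treated plots without the outcome: 300 − 34 = 266
untreated plots with the outcome: 93 − 34 = 59
untreated plots without the outcome: 250 − 59 = 191
risk, insecticide-treated plots = 34/300 = 0.1133
risk, untreated plots = 59/250 = 0.2360
RR = 0.1133 / 0.2360 = 0.48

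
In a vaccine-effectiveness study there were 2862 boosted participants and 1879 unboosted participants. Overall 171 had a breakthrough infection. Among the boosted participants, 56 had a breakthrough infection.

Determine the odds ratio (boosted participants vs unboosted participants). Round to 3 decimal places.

boosted participants without the outcome: 2862 − 56 = 2806
unboosted participants with the outcome: 171 − 56 = 115
unboosted participants without the outcome: 1879 − 115 = 1764
OR = (56 × 1764) / (2806 × 115) = 98784/322690 ≈ 0.306

OR: 0.306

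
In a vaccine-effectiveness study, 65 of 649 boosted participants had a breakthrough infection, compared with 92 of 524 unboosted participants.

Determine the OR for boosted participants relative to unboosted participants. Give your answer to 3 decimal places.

0.523

odds, boosted participants = 65/584 = 0.1113
odds, unboosted participants = 92/432 = 0.2130
OR = 0.1113 / 0.2130 = 0.523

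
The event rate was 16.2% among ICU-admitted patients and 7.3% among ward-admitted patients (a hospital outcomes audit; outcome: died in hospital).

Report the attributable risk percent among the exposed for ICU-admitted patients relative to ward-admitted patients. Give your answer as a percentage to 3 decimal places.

AR% = (0.1620 − 0.0730) / 0.1620 = 0.5494 → 54.938%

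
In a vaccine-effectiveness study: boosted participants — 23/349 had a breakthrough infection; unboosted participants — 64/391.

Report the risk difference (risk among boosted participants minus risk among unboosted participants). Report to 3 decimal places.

risk, boosted participants = 23/349 = 0.0659
risk, unboosted participants = 64/391 = 0.1637
risk difference = 0.0659 − 0.1637 = -0.098

RD: -0.098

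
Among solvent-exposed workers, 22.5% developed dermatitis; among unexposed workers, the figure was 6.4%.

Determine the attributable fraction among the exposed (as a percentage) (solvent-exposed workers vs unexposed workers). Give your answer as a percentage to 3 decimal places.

AR% = (0.2250 − 0.0640) / 0.2250 = 0.7156 → 71.556%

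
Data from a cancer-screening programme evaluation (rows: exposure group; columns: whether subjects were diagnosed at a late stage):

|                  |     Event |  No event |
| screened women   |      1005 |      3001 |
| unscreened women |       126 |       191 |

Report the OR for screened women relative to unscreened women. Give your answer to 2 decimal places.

OR ≈ 0.51

odds, screened women = 1005/3001 = 0.3349
odds, unscreened women = 126/191 = 0.6597
OR = 0.3349 / 0.6597 = 0.51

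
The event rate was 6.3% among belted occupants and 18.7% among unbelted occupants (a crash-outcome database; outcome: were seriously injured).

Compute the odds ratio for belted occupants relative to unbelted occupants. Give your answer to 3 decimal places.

OR: 0.292

odds, belted occupants = 0.0630/0.9370 = 0.0672
odds, unbelted occupants = 0.1870/0.8130 = 0.2300
OR = 0.0672 / 0.2300 = 0.292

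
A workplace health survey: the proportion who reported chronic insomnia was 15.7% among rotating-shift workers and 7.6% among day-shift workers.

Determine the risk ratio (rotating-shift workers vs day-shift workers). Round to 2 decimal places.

RR = 0.1570 / 0.0760 = 2.07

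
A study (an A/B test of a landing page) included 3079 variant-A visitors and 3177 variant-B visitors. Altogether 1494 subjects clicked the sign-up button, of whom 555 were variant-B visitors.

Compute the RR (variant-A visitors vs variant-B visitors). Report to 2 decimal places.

variant-A visitors with the outcome: 1494 − 555 = 939
variant-A visitors without the outcome: 3079 − 939 = 2140
variant-B visitors without the outcome: 3177 − 555 = 2622
risk, variant-A visitors = 939/3079 = 0.3050
risk, variant-B visitors = 555/3177 = 0.1747
RR = 0.3050 / 0.1747 = 1.75

1.75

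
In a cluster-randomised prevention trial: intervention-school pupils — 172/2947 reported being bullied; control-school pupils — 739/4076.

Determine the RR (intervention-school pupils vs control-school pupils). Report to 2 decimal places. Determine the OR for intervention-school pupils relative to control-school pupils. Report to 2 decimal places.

RR = 0.32; OR = 0.28

risk, intervention-school pupils = 172/2947 = 0.0584
risk, control-school pupils = 739/4076 = 0.1813
RR = 0.0584 / 0.1813 = 0.32
OR = (172 × 3337) / (2775 × 739) = 573964/2050725 ≈ 0.28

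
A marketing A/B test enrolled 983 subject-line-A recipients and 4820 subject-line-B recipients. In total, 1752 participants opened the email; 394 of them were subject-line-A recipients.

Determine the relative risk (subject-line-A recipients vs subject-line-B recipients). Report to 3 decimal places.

subject-line-A recipients without the outcome: 983 − 394 = 589
subject-line-B recipients with the outcome: 1752 − 394 = 1358
subject-line-B recipients without the outcome: 4820 − 1358 = 3462
risk, subject-line-A recipients = 394/983 = 0.4008
risk, subject-line-B recipients = 1358/4820 = 0.2817
RR = 0.4008 / 0.2817 = 1.423

RR ≈ 1.423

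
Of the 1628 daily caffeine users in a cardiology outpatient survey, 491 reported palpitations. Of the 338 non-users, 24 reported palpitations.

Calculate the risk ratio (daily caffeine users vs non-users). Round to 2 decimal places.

4.25

risk, daily caffeine users = 491/1628 = 0.3016
risk, non-users = 24/338 = 0.0710
RR = 0.3016 / 0.0710 = 4.25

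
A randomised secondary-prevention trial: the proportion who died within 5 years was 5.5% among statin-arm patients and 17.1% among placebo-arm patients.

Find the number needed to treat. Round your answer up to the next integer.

NNT: 9

absolute risk difference = 0.116000
1 / 0.116000 = 8.621 → round up → 9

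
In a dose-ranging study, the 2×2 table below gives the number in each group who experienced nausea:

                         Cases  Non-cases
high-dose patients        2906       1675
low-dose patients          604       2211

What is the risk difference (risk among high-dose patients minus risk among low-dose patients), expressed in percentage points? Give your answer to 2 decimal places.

risk, high-dose patients = 2906/4581 = 0.6344
risk, low-dose patients = 604/2815 = 0.2146
risk difference = 0.6344 − 0.2146 = 0.4198 → 41.98 percentage points

41.98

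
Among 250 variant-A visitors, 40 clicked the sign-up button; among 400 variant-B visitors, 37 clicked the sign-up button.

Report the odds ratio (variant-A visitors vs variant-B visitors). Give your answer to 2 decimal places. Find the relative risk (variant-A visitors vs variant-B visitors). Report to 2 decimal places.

OR = 1.87; RR = 1.73

odds, variant-A visitors = 40/210 = 0.1905
odds, variant-B visitors = 37/363 = 0.1019
OR = 0.1905 / 0.1019 = 1.87
risk, variant-A visitors = 40/250 = 0.1600
risk, variant-B visitors = 37/400 = 0.0925
RR = 0.1600 / 0.0925 = 1.73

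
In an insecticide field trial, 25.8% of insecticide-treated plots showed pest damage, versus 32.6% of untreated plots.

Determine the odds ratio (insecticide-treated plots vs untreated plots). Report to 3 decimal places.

OR = 0.719

odds, insecticide-treated plots = 0.2580/0.7420 = 0.3477
odds, untreated plots = 0.3260/0.6740 = 0.4837
OR = 0.3477 / 0.4837 = 0.719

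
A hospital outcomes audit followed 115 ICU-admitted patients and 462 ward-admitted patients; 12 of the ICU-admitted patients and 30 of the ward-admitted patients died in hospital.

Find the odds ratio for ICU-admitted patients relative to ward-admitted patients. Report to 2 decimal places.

OR = (12 × 432) / (103 × 30) = 5184/3090 ≈ 1.68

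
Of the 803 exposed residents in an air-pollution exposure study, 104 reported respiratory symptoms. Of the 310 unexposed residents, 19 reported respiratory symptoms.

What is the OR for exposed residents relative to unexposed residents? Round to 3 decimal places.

OR = 2.279

odds, exposed residents = 104/699 = 0.1488
odds, unexposed residents = 19/291 = 0.0653
OR = 0.1488 / 0.0653 = 2.279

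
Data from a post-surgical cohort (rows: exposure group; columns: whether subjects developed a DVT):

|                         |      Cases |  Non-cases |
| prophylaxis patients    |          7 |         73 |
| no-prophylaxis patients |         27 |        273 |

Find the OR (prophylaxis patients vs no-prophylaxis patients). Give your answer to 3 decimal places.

odds, prophylaxis patients = 7/73 = 0.0959
odds, no-prophylaxis patients = 27/273 = 0.0989
OR = 0.0959 / 0.0989 = 0.970

0.970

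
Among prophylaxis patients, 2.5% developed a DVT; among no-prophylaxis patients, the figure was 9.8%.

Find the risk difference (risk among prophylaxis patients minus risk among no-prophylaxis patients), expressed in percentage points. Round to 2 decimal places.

risk difference = 0.02500 − 0.09800 = -0.07300 → -7.30 percentage points

RD = -7.30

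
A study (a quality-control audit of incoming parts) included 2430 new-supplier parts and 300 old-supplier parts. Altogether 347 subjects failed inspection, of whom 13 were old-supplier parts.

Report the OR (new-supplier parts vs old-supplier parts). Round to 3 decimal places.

new-supplier parts with the outcome: 347 − 13 = 334
new-supplier parts without the outcome: 2430 − 334 = 2096
old-supplier parts without the outcome: 300 − 13 = 287
odds, new-supplier parts = 334/2096 = 0.15935
odds, old-supplier parts = 13/287 = 0.04530
OR = 0.15935 / 0.04530 = 3.518

OR ≈ 3.518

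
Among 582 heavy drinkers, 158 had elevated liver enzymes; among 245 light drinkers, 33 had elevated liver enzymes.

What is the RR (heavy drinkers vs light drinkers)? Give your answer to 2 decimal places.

risk, heavy drinkers = 158/582 = 0.2715
risk, light drinkers = 33/245 = 0.1347
RR = 0.2715 / 0.1347 = 2.02

RR = 2.02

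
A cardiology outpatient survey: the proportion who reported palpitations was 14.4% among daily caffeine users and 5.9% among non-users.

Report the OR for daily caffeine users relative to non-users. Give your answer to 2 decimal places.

odds, daily caffeine users = 0.1440/0.8560 = 0.1682
odds, non-users = 0.0590/0.9410 = 0.0627
OR = 0.1682 / 0.0627 = 2.68

OR ≈ 2.68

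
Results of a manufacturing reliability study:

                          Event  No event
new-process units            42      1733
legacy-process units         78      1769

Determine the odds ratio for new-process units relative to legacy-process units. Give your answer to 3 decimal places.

OR ≈ 0.550

odds, new-process units = 42/1733 = 0.02424
odds, legacy-process units = 78/1769 = 0.04409
OR = 0.02424 / 0.04409 = 0.550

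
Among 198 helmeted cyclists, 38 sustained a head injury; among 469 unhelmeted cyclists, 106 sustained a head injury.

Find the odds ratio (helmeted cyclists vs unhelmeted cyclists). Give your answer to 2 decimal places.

0.81

odds, helmeted cyclists = 38/160 = 0.2375
odds, unhelmeted cyclists = 106/363 = 0.2920
OR = 0.2375 / 0.2920 = 0.81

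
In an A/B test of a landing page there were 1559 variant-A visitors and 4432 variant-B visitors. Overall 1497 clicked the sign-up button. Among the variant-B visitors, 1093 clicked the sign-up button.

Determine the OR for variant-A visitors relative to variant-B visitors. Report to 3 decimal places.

OR: 1.069

variant-A visitors with the outcome: 1497 − 1093 = 404
variant-A visitors without the outcome: 1559 − 404 = 1155
variant-B visitors without the outcome: 4432 − 1093 = 3339
OR = (404 × 3339) / (1155 × 1093) = 1348956/1262415 ≈ 1.069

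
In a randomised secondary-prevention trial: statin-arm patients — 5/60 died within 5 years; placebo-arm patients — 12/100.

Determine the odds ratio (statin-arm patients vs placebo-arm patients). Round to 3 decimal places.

OR = (5 × 88) / (55 × 12) = 440/660 ≈ 0.667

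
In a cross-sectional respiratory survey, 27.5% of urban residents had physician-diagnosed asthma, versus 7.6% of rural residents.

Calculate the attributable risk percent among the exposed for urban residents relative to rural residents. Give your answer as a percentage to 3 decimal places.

AR% = (0.2750 − 0.0760) / 0.2750 = 0.7236 → 72.364%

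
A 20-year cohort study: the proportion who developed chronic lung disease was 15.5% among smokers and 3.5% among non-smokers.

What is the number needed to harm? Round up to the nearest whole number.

NNH = 9

absolute risk difference = 0.120000
1 / 0.120000 = 8.333 → round up → 9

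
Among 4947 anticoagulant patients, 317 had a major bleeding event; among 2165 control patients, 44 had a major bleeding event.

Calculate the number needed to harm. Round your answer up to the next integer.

23

risk, anticoagulant patients = 317/4947 = 0.064079
risk, control patients = 44/2165 = 0.020323
absolute risk difference = 0.043756
1 / 0.043756 = 22.854 → round up → 23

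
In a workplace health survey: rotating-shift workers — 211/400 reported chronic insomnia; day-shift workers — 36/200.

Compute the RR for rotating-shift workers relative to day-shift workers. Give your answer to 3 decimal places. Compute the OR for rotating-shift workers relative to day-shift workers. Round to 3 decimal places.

risk, rotating-shift workers = 211/400 = 0.5275
risk, day-shift workers = 36/200 = 0.1800
RR = 0.5275 / 0.1800 = 2.931
odds, rotating-shift workers = 211/189 = 1.1164
odds, day-shift workers = 36/164 = 0.2195
OR = 1.1164 / 0.2195 = 5.086

RR = 2.931; OR = 5.086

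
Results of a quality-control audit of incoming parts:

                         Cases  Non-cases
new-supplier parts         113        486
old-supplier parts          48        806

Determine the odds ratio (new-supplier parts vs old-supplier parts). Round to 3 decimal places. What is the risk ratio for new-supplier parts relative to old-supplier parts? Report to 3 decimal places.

OR = (113 × 806) / (486 × 48) = 91078/23328 ≈ 3.904
risk, new-supplier parts = 113/599 = 0.1886
risk, old-supplier parts = 48/854 = 0.0562
RR = 0.1886 / 0.0562 = 3.356

OR = 3.904; RR = 3.356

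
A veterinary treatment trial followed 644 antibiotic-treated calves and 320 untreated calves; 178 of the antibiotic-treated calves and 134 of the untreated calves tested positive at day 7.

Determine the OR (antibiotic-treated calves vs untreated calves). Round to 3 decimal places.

OR = (178 × 186) / (466 × 134) = 33108/62444 ≈ 0.530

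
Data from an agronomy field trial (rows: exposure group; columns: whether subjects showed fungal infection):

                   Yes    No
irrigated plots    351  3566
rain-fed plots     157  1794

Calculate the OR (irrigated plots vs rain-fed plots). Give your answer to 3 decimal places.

odds, irrigated plots = 351/3566 = 0.0984
odds, rain-fed plots = 157/1794 = 0.0875
OR = 0.0984 / 0.0875 = 1.125

1.125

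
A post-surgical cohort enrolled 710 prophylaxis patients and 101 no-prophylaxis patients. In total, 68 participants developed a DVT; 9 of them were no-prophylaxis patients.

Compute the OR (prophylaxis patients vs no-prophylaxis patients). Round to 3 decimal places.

OR: 0.926

prophylaxis patients with the outcome: 68 − 9 = 59
prophylaxis patients without the outcome: 710 − 59 = 651
no-prophylaxis patients without the outcome: 101 − 9 = 92
OR = (59 × 92) / (651 × 9) = 5428/5859 ≈ 0.926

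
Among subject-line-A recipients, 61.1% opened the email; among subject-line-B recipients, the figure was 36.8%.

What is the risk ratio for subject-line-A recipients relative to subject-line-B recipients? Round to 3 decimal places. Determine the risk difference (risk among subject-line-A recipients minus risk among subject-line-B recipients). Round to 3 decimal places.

RR = 0.6110 / 0.3680 = 1.660
risk difference = 0.6110 − 0.3680 = 0.243

RR = 1.660; RD = 0.243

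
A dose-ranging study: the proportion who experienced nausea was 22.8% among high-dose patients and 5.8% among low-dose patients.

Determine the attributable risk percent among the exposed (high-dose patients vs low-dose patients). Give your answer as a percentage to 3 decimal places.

AR% = (0.2280 − 0.0580) / 0.2280 = 0.7456 → 74.561%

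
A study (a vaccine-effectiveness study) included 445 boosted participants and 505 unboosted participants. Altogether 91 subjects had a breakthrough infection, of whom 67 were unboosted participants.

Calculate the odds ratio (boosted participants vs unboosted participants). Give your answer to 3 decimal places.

OR ≈ 0.373

boosted participants with the outcome: 91 − 67 = 24
boosted participants without the outcome: 445 − 24 = 421
unboosted participants without the outcome: 505 − 67 = 438
OR = (24 × 438) / (421 × 67) = 10512/28207 ≈ 0.373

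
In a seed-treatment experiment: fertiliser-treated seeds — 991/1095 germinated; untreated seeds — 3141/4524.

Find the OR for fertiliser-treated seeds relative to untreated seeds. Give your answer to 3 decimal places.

OR: 4.196

odds, fertiliser-treated seeds = 991/104 = 9.5288
odds, untreated seeds = 3141/1383 = 2.2711
OR = 9.5288 / 2.2711 = 4.196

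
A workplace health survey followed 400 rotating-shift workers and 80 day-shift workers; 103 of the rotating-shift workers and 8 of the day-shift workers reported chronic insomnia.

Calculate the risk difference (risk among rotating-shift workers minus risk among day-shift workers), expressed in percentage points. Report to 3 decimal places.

risk, rotating-shift workers = 103/400 = 0.2575
risk, day-shift workers = 8/80 = 0.1000
risk difference = 0.2575 − 0.1000 = 0.1575 → 15.750 percentage points

RD = 15.750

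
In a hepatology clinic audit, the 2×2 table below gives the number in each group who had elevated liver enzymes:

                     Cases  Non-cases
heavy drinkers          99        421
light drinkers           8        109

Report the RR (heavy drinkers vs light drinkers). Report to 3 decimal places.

risk, heavy drinkers = 99/520 = 0.1904
risk, light drinkers = 8/117 = 0.0684
RR = 0.1904 / 0.0684 = 2.784

RR ≈ 2.784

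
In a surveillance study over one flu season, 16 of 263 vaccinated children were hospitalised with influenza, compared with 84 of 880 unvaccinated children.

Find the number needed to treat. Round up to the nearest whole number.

29

risk, vaccinated children = 16/263 = 0.060837
risk, unvaccinated children = 84/880 = 0.095455
absolute risk difference = 0.034618
1 / 0.034618 = 28.887 → round up → 29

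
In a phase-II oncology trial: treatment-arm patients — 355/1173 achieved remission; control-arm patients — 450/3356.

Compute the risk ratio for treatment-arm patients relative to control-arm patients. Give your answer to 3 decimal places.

RR = 2.257

risk, treatment-arm patients = 355/1173 = 0.3026
risk, control-arm patients = 450/3356 = 0.1341
RR = 0.3026 / 0.1341 = 2.257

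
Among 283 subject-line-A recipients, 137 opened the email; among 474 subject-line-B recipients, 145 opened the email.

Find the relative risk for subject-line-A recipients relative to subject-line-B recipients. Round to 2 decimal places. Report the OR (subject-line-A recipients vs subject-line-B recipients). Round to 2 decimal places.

risk, subject-line-A recipients = 137/283 = 0.4841
risk, subject-line-B recipients = 145/474 = 0.3059
RR = 0.4841 / 0.3059 = 1.58
odds, subject-line-A recipients = 137/146 = 0.9384
odds, subject-line-B recipients = 145/329 = 0.4407
OR = 0.9384 / 0.4407 = 2.13

RR = 1.58; OR = 2.13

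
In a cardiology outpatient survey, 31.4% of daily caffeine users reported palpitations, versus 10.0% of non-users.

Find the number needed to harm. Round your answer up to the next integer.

absolute risk difference = 0.214000
1 / 0.214000 = 4.673 → round up → 5

5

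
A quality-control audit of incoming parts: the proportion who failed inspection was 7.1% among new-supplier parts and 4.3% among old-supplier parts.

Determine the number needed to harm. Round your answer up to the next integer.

absolute risk difference = 0.028000
1 / 0.028000 = 35.714 → round up → 36

NNH ≈ 36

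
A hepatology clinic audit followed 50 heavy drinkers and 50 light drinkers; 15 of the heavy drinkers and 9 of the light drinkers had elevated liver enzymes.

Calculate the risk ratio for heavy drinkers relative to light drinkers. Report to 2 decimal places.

RR: 1.67

risk, heavy drinkers = 15/50 = 0.3000
risk, light drinkers = 9/50 = 0.1800
RR = 0.3000 / 0.1800 = 1.67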